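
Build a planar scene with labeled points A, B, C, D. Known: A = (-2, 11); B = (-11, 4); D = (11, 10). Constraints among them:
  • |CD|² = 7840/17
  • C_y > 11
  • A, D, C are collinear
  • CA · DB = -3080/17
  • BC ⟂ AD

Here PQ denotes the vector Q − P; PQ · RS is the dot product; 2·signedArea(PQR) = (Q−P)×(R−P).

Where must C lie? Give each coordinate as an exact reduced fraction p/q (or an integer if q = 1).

C = (-177/17, 198/17)

1. C_x = -177/17  [A, D, C are collinear ∩ BC ⟂ AD]
2. C_y = 198/17  [A, D, C are collinear ∩ BC ⟂ AD]
   → C = (-177/17, 198/17)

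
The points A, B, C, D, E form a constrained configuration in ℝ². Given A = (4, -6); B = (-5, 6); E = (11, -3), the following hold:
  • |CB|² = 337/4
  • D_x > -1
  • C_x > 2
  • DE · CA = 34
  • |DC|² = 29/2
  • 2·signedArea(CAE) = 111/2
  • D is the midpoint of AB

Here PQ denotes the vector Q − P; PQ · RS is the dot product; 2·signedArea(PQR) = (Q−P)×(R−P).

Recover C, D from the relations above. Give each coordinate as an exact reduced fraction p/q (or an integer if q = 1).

C = (3, 3/2)
D = (-1/2, 0)

1. C_x = 3  [line -3·x + 7·y + -3/2 = 0 ∩ |CB|² = 337/4]
2. C_y = 3/2  [line -3·x + 7·y + -3/2 = 0 ∩ |CB|² = 337/4]
   → C = (3, 3/2)
3. D_x = -1/2  [D is the midpoint of AB]
4. D_y = 0  [D is the midpoint of AB]
   → D = (-1/2, 0)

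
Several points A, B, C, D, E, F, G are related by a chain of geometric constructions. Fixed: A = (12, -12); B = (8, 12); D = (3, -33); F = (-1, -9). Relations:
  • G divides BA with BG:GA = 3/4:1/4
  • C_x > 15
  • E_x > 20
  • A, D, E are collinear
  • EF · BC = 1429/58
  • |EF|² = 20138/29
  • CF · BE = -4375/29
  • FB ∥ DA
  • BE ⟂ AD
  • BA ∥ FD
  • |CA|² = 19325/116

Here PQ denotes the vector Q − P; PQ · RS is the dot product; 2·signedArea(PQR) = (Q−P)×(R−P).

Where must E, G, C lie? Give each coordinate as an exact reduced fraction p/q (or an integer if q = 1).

C = (901/58, 12/29)
E = (582/29, 198/29)
G = (11, -6)

1. E_x = 582/29  [A, D, E are collinear ∩ BE ⟂ AD]
2. E_y = 198/29  [A, D, E are collinear ∩ BE ⟂ AD]
   → E = (582/29, 198/29)
3. G_x = 11  [G divides BA with BG:GA = 3/4:1/4]
4. G_y = -6  [G divides BA with BG:GA = 3/4:1/4]
   → G = (11, -6)
5. C_x = 901/58  [CF · BE = -4375/29 ∩ EF · BC = 1429/58]
6. C_y = 12/29  [CF · BE = -4375/29 ∩ EF · BC = 1429/58]
   → C = (901/58, 12/29)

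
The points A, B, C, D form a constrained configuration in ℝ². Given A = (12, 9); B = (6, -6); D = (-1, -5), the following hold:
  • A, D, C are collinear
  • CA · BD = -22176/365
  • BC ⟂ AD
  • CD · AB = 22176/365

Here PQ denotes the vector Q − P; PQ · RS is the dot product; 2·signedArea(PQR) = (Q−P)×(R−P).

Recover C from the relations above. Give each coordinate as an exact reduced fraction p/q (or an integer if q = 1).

1. C_x = 636/365  [A, D, C are collinear ∩ BC ⟂ AD]
2. C_y = -747/365  [A, D, C are collinear ∩ BC ⟂ AD]
   → C = (636/365, -747/365)

C = (636/365, -747/365)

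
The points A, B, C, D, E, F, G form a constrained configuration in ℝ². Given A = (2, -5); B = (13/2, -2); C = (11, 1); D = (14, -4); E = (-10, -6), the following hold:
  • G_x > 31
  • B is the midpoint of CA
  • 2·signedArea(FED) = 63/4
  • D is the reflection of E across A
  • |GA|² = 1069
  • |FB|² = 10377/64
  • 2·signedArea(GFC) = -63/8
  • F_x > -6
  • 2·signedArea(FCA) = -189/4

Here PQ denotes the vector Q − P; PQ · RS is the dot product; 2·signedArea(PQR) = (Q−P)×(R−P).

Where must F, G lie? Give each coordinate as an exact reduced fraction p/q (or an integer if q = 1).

1. F_x = -47/8  [2·signedArea(FCA) = -189/4 ∩ 2·signedArea(FED) = 63/4]
2. F_y = -5  [2·signedArea(FCA) = -189/4 ∩ 2·signedArea(FED) = 63/4]
   → F = (-47/8, -5)
3. G_x = 32  [line -6·x + 135/8·y + 57 = 0 ∩ |GA|² = 1069]
4. G_y = 8  [line -6·x + 135/8·y + 57 = 0 ∩ |GA|² = 1069]
   → G = (32, 8)

F = (-47/8, -5)
G = (32, 8)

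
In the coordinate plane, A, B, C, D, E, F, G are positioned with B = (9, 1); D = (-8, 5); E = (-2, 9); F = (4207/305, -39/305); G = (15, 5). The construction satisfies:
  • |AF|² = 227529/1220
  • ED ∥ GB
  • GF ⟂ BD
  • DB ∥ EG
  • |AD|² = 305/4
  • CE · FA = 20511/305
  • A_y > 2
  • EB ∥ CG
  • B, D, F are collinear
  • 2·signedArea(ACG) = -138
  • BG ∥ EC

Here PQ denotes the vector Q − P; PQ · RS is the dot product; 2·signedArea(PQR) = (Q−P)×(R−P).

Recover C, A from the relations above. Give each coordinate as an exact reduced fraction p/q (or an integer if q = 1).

A = (1/2, 3)
C = (4, 13)

1. C_x = 4  [EB ∥ CG ∩ BG ∥ EC]
2. C_y = 13  [EB ∥ CG ∩ BG ∥ EC]
   → C = (4, 13)
3. A_x = 1/2  [2·signedArea(ACG) = -138 ∩ CE · FA = 20511/305]
4. A_y = 3  [2·signedArea(ACG) = -138 ∩ CE · FA = 20511/305]
   → A = (1/2, 3)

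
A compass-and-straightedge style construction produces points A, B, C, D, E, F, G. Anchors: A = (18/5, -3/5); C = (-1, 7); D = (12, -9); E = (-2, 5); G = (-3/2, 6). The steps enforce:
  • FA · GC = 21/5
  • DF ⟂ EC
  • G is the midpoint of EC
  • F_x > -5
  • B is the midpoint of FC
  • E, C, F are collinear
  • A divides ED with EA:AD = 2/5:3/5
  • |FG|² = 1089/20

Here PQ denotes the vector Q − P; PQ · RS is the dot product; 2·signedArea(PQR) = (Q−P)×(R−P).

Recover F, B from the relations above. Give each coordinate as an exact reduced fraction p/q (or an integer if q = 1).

B = (-29/10, 16/5)
F = (-24/5, -3/5)

1. F_x = -24/5  [E, C, F are collinear ∩ DF ⟂ EC]
2. F_y = -3/5  [E, C, F are collinear ∩ DF ⟂ EC]
   → F = (-24/5, -3/5)
3. B_x = -29/10  [B is the midpoint of FC]
4. B_y = 16/5  [B is the midpoint of FC]
   → B = (-29/10, 16/5)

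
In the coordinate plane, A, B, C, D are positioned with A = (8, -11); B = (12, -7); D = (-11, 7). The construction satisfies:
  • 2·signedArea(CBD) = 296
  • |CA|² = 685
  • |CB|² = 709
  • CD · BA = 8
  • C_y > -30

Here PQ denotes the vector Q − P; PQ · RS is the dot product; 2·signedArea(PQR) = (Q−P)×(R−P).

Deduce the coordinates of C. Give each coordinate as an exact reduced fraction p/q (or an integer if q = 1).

C = (27, -29)

1. C_x = 27  [CD · BA = 8 ∩ 2·signedArea(CBD) = 296]
2. C_y = -29  [CD · BA = 8 ∩ 2·signedArea(CBD) = 296]
   → C = (27, -29)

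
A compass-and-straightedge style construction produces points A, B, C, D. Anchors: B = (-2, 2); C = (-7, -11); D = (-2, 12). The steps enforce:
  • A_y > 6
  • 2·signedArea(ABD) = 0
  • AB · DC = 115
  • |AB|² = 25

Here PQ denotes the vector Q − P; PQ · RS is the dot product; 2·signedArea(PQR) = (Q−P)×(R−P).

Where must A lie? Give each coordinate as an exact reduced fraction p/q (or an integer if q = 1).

1. A_x = -2  [2·signedArea(ABD) = 0 ∩ AB · DC = 115]
2. A_y = 7  [2·signedArea(ABD) = 0 ∩ AB · DC = 115]
   → A = (-2, 7)

A = (-2, 7)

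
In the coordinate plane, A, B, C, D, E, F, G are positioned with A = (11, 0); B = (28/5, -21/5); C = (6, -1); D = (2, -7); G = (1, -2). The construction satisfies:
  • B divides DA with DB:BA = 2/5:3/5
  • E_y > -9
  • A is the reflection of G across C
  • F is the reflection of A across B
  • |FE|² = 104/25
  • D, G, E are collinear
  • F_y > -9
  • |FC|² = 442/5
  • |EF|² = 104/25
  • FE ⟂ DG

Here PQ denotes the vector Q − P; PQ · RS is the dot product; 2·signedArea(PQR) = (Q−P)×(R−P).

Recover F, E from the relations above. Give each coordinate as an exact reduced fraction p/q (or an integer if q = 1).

E = (11/5, -8)
F = (1/5, -42/5)

1. F_x = 1/5  [F is the reflection of A across B]
2. F_y = -42/5  [F is the reflection of A across B]
   → F = (1/5, -42/5)
3. E_x = 11/5  [D, G, E are collinear ∩ FE ⟂ DG]
4. E_y = -8  [D, G, E are collinear ∩ FE ⟂ DG]
   → E = (11/5, -8)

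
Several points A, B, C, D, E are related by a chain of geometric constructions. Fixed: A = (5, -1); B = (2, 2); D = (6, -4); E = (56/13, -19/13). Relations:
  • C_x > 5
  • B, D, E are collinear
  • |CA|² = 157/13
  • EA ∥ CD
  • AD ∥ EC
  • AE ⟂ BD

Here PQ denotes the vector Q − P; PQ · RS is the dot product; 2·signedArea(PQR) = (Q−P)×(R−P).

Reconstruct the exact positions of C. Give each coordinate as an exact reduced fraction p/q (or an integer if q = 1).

1. C_x = 69/13  [EA ∥ CD ∩ AD ∥ EC]
2. C_y = -58/13  [EA ∥ CD ∩ AD ∥ EC]
   → C = (69/13, -58/13)

C = (69/13, -58/13)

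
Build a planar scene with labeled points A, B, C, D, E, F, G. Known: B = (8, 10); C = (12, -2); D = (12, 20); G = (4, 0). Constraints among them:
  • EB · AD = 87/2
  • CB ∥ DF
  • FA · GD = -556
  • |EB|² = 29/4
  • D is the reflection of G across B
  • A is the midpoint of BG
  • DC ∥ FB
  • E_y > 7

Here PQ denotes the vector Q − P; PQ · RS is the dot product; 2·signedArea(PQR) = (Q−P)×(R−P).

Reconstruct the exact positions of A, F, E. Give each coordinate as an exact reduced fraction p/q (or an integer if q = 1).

A = (6, 5)
E = (7, 15/2)
F = (8, 32)

1. A_x = 6  [A is the midpoint of BG]
2. A_y = 5  [A is the midpoint of BG]
   → A = (6, 5)
3. F_x = 8  [DC ∥ FB ∩ CB ∥ DF]
4. F_y = 32  [DC ∥ FB ∩ CB ∥ DF]
   → F = (8, 32)
5. E_x = 7  [line -6·x + -15·y + 309/2 = 0 ∩ |EB|² = 29/4]
6. E_y = 15/2  [line -6·x + -15·y + 309/2 = 0 ∩ |EB|² = 29/4]
   → E = (7, 15/2)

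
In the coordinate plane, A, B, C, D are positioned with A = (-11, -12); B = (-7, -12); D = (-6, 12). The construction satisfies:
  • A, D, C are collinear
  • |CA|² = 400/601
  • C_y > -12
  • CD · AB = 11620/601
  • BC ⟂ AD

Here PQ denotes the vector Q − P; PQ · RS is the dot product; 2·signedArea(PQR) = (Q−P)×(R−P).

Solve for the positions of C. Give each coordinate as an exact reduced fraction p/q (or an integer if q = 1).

1. C_x = -6511/601  [A, D, C are collinear ∩ BC ⟂ AD]
2. C_y = -6732/601  [A, D, C are collinear ∩ BC ⟂ AD]
   → C = (-6511/601, -6732/601)

C = (-6511/601, -6732/601)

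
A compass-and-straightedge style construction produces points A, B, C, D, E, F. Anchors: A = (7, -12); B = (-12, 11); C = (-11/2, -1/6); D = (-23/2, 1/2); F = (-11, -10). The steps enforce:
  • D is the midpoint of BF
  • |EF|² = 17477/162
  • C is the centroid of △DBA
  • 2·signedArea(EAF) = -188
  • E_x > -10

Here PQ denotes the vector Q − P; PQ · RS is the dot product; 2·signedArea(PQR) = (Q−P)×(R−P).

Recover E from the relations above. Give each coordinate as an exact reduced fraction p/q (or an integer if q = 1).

1. E_x = -19/2  [line -2·x + -18·y + -14 = 0 ∩ |EF|² = 17477/162]
2. E_y = 5/18  [line -2·x + -18·y + -14 = 0 ∩ |EF|² = 17477/162]
   → E = (-19/2, 5/18)

E = (-19/2, 5/18)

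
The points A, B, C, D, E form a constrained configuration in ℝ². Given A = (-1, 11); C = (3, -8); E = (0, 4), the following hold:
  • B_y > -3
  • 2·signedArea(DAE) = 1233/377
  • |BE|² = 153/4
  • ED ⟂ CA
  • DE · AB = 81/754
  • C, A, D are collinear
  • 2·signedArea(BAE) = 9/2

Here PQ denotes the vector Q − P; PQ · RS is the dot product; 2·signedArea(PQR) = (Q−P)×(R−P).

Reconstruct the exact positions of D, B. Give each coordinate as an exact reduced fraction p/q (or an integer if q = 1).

1. D_x = 171/377  [C, A, D are collinear ∩ ED ⟂ CA]
2. D_y = 1544/377  [C, A, D are collinear ∩ ED ⟂ CA]
   → D = (171/377, 1544/377)
3. B_x = 3/2  [2·signedArea(BAE) = 9/2 ∩ DE · AB = 81/754]
4. B_y = -2  [2·signedArea(BAE) = 9/2 ∩ DE · AB = 81/754]
   → B = (3/2, -2)

B = (3/2, -2)
D = (171/377, 1544/377)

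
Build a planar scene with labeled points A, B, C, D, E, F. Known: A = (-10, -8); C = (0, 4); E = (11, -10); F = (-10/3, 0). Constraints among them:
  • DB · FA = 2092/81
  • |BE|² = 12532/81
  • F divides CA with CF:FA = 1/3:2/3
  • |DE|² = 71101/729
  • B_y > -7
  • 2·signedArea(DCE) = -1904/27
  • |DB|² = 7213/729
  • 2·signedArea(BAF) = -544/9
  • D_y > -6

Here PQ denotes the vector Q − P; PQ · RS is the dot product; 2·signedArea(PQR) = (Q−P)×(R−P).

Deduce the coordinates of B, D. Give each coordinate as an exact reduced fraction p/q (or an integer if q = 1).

1. D_x = 62/27  [line 14·x + 11·y + 716/27 = 0 ∩ |DE|² = 71101/729]
2. D_y = -16/3  [line 14·x + 11·y + 716/27 = 0 ∩ |DE|² = 71101/729]
   → D = (62/27, -16/3)
3. B_x = -7/9  [2·signedArea(BAF) = -544/9 ∩ DB · FA = 2092/81]
4. B_y = -6  [2·signedArea(BAF) = -544/9 ∩ DB · FA = 2092/81]
   → B = (-7/9, -6)

B = (-7/9, -6)
D = (62/27, -16/3)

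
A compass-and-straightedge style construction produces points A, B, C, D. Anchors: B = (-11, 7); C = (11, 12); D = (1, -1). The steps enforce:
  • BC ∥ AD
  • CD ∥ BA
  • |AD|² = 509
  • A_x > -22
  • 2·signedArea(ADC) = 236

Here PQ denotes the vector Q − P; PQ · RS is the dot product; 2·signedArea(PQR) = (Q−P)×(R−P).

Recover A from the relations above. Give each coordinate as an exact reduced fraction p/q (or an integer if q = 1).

A = (-21, -6)

1. A_x = -21  [BC ∥ AD ∩ CD ∥ BA]
2. A_y = -6  [BC ∥ AD ∩ CD ∥ BA]
   → A = (-21, -6)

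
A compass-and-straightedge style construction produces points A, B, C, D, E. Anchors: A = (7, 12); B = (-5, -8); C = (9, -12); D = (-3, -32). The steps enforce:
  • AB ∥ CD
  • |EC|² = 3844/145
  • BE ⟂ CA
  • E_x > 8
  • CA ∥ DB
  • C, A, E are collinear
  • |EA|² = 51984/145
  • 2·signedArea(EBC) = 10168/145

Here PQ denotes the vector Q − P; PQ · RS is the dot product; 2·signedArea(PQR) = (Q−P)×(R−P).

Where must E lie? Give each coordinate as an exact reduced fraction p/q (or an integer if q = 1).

E = (1243/145, -996/145)

1. E_x = 1243/145  [C, A, E are collinear ∩ BE ⟂ CA]
2. E_y = -996/145  [C, A, E are collinear ∩ BE ⟂ CA]
   → E = (1243/145, -996/145)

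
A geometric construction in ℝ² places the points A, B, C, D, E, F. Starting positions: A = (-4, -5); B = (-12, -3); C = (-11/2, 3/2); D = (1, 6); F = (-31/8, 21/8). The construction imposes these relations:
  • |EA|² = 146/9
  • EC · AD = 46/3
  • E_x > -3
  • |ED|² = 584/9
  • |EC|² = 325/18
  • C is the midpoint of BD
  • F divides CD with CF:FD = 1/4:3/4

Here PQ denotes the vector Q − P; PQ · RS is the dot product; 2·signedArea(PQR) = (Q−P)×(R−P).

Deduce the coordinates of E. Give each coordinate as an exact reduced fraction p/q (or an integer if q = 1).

E = (-7/3, -4/3)

1. E_x = -7/3  [line -5·x + -11·y + -79/3 = 0 ∩ |EA|² = 146/9]
2. E_y = -4/3  [line -5·x + -11·y + -79/3 = 0 ∩ |EA|² = 146/9]
   → E = (-7/3, -4/3)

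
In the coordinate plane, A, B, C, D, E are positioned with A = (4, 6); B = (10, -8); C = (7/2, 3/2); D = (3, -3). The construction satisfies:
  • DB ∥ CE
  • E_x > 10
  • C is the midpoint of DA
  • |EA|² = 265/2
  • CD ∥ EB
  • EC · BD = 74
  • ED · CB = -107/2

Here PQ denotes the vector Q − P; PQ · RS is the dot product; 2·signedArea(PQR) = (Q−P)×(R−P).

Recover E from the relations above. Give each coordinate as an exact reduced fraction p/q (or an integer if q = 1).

1. E_x = 21/2  [CD ∥ EB ∩ DB ∥ CE]
2. E_y = -7/2  [CD ∥ EB ∩ DB ∥ CE]
   → E = (21/2, -7/2)

E = (21/2, -7/2)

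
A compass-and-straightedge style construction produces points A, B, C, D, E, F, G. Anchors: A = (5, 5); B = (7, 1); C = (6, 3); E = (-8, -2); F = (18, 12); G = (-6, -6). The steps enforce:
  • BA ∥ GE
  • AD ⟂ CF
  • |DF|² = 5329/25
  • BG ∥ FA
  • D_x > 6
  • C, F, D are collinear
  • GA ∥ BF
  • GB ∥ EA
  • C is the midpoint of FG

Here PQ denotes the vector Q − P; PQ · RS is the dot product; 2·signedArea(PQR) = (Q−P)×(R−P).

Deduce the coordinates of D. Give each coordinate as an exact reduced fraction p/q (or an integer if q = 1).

1. D_x = 158/25  [C, F, D are collinear ∩ AD ⟂ CF]
2. D_y = 81/25  [C, F, D are collinear ∩ AD ⟂ CF]
   → D = (158/25, 81/25)

D = (158/25, 81/25)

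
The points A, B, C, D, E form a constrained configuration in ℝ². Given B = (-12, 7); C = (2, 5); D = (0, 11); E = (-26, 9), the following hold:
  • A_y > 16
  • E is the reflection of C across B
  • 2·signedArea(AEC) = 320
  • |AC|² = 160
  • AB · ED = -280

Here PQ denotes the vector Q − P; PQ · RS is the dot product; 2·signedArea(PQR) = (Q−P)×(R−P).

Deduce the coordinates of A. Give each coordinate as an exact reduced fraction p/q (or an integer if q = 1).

A = (-2, 17)

1. A_x = -2  [2·signedArea(AEC) = 320 ∩ AB · ED = -280]
2. A_y = 17  [2·signedArea(AEC) = 320 ∩ AB · ED = -280]
   → A = (-2, 17)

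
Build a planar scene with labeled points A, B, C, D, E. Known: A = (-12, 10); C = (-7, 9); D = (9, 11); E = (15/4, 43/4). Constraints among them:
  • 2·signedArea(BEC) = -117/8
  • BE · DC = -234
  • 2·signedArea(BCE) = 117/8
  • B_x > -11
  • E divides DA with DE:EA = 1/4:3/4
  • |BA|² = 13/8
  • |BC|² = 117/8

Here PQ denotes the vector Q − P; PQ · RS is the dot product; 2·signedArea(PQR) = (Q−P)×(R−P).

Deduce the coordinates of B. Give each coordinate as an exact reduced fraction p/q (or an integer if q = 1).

B = (-43/4, 39/4)

1. B_x = -43/4  [2·signedArea(BCE) = 117/8 ∩ BE · DC = -234]
2. B_y = 39/4  [2·signedArea(BCE) = 117/8 ∩ BE · DC = -234]
   → B = (-43/4, 39/4)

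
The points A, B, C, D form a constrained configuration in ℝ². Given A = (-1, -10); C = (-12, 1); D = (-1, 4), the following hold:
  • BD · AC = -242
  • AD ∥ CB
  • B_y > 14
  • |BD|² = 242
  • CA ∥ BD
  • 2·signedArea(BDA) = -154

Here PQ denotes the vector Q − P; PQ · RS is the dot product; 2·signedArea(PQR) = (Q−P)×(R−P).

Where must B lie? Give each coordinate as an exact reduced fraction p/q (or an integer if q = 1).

B = (-12, 15)

1. B_x = -12  [CA ∥ BD ∩ AD ∥ CB]
2. B_y = 15  [CA ∥ BD ∩ AD ∥ CB]
   → B = (-12, 15)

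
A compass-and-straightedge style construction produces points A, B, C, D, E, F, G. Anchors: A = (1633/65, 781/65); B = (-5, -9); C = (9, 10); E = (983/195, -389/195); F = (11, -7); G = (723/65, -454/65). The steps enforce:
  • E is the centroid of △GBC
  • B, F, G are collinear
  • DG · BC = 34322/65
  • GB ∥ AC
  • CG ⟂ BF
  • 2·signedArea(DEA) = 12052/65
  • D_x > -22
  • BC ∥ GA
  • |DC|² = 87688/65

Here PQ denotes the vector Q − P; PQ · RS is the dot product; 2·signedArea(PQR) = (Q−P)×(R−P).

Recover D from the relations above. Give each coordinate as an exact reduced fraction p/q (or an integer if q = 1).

1. D_x = -1373/65  [2·signedArea(DEA) = 12052/65 ∩ DG · BC = 34322/65]
2. D_y = -716/65  [2·signedArea(DEA) = 12052/65 ∩ DG · BC = 34322/65]
   → D = (-1373/65, -716/65)

D = (-1373/65, -716/65)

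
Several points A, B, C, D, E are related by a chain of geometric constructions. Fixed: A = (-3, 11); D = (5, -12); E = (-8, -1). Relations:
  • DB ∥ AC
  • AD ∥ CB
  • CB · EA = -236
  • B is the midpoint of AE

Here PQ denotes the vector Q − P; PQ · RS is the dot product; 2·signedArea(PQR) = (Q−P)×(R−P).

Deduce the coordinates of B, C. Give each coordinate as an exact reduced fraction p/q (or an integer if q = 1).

1. B_x = -11/2  [B is the midpoint of AE]
2. B_y = 5  [B is the midpoint of AE]
   → B = (-11/2, 5)
3. C_x = -27/2  [AD ∥ CB ∩ DB ∥ AC]
4. C_y = 28  [AD ∥ CB ∩ DB ∥ AC]
   → C = (-27/2, 28)

B = (-11/2, 5)
C = (-27/2, 28)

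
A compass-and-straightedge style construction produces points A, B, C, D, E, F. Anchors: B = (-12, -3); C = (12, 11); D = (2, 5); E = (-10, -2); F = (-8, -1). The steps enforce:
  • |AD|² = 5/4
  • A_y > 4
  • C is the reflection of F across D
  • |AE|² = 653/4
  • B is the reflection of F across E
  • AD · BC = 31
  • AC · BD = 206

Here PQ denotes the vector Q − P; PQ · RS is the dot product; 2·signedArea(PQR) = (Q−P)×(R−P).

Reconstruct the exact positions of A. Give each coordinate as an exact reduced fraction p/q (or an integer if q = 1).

A = (1, 9/2)

1. A_x = 1  [AD · BC = 31 ∩ AC · BD = 206]
2. A_y = 9/2  [AD · BC = 31 ∩ AC · BD = 206]
   → A = (1, 9/2)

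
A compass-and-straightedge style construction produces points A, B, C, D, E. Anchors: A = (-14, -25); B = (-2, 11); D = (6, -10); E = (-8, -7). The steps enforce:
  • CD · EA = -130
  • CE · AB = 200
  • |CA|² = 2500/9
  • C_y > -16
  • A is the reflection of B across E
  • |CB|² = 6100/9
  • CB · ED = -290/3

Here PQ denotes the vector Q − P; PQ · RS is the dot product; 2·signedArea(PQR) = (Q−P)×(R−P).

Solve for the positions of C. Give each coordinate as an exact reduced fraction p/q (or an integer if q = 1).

1. C_x = -2/3  [CE · AB = 200 ∩ CB · ED = -290/3]
2. C_y = -15  [CE · AB = 200 ∩ CB · ED = -290/3]
   → C = (-2/3, -15)

C = (-2/3, -15)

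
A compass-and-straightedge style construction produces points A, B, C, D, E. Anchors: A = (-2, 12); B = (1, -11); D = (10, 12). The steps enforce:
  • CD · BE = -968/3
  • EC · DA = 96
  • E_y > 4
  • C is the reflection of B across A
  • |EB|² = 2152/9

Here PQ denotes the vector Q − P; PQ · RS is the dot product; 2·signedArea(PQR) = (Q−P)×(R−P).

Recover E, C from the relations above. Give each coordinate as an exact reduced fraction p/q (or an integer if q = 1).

C = (-5, 35)
E = (3, 13/3)

1. C_x = -5  [C is the reflection of B across A]
2. C_y = 35  [C is the reflection of B across A]
   → C = (-5, 35)
3. E_x = 3  [EC · DA = 96 ∩ CD · BE = -968/3]
4. E_y = 13/3  [EC · DA = 96 ∩ CD · BE = -968/3]
   → E = (3, 13/3)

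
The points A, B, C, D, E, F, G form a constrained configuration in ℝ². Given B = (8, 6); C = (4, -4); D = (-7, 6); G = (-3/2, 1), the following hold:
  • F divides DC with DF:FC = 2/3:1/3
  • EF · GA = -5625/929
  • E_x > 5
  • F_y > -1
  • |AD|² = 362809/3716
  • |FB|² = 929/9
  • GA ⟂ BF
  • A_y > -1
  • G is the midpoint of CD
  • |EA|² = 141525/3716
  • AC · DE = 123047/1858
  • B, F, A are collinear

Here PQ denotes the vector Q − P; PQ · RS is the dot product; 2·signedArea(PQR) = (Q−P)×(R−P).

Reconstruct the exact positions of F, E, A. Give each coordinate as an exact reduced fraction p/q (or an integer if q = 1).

1. F_x = 1/3  [F divides DC with DF:FC = 2/3:1/3]
2. F_y = -2/3  [F divides DC with DF:FC = 2/3:1/3]
   → F = (1/3, -2/3)
3. A_x = 213/1858  [B, F, A are collinear ∩ GA ⟂ BF]
4. A_y = -796/929  [B, F, A are collinear ∩ GA ⟂ BF]
   → A = (213/1858, -796/929)
5. E_x = 6  [EF · GA = -5625/929 ∩ AC · DE = 123047/1858]
6. E_y = 1  [EF · GA = -5625/929 ∩ AC · DE = 123047/1858]
   → E = (6, 1)

A = (213/1858, -796/929)
E = (6, 1)
F = (1/3, -2/3)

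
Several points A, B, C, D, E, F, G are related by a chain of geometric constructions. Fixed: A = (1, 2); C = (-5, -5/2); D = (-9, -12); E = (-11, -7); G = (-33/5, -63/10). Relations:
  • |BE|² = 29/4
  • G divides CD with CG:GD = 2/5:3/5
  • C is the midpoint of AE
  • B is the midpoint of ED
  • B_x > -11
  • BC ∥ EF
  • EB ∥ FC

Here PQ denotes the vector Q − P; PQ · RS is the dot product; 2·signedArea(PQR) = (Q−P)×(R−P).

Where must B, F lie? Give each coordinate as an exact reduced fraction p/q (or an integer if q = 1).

1. B_x = -10  [B is the midpoint of ED]
2. B_y = -19/2  [B is the midpoint of ED]
   → B = (-10, -19/2)
3. F_x = -6  [EB ∥ FC ∩ BC ∥ EF]
4. F_y = 0  [EB ∥ FC ∩ BC ∥ EF]
   → F = (-6, 0)

B = (-10, -19/2)
F = (-6, 0)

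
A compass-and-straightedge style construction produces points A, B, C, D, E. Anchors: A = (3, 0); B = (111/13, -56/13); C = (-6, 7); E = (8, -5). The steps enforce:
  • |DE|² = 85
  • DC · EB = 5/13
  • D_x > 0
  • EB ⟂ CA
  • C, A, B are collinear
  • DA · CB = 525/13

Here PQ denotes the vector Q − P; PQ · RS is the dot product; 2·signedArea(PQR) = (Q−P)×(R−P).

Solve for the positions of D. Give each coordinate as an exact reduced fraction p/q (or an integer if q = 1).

D = (1, 1)

1. D_x = 1  [DC · EB = 5/13 ∩ DA · CB = 525/13]
2. D_y = 1  [DC · EB = 5/13 ∩ DA · CB = 525/13]
   → D = (1, 1)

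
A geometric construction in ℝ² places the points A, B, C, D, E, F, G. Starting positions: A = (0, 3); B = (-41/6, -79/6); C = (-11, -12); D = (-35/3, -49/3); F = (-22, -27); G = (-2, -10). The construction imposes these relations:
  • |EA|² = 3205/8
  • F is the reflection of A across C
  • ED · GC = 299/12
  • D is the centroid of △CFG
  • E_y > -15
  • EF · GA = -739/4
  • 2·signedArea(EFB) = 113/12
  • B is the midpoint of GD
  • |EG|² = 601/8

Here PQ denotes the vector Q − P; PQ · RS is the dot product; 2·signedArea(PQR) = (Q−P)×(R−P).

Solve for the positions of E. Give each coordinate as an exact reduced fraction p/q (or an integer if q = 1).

1. E_x = -37/4  [EF · GA = -739/4 ∩ ED · GC = 299/12]
2. E_y = -59/4  [EF · GA = -739/4 ∩ ED · GC = 299/12]
   → E = (-37/4, -59/4)

E = (-37/4, -59/4)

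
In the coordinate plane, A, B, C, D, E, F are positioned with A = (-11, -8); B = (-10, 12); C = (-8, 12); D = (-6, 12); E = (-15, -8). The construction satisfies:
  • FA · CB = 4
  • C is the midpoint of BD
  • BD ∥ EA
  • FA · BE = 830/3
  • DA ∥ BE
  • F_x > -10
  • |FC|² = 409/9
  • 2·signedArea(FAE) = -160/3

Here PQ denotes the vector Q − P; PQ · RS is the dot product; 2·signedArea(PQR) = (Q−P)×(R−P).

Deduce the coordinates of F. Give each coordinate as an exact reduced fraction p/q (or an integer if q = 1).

F = (-9, 16/3)

1. F_x = -9  [FA · BE = 830/3 ∩ 2·signedArea(FAE) = -160/3]
2. F_y = 16/3  [FA · BE = 830/3 ∩ 2·signedArea(FAE) = -160/3]
   → F = (-9, 16/3)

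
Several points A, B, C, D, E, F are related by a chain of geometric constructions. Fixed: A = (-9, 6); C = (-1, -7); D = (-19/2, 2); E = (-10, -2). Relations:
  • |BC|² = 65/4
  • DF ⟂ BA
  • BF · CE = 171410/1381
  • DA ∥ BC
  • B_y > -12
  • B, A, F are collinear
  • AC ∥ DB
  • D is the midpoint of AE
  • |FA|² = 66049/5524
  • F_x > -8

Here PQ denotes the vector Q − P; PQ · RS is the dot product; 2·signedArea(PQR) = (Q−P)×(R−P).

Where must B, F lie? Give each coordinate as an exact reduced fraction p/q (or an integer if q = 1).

1. B_x = -3/2  [DA ∥ BC ∩ AC ∥ DB]
2. B_y = -11  [DA ∥ BC ∩ AC ∥ DB]
   → B = (-3/2, -11)
3. F_x = -21003/2762  [B, A, F are collinear ∩ DF ⟂ BA]
4. F_y = 3917/1381  [B, A, F are collinear ∩ DF ⟂ BA]
   → F = (-21003/2762, 3917/1381)

B = (-3/2, -11)
F = (-21003/2762, 3917/1381)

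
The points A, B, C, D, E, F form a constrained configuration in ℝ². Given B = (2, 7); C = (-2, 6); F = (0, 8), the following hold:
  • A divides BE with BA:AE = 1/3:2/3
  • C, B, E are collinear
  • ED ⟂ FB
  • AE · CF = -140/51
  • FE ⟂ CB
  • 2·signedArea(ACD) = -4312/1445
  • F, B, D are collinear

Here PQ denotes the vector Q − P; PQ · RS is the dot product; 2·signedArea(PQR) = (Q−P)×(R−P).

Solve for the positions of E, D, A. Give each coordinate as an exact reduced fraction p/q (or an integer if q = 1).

1. E_x = 6/17  [C, B, E are collinear ∩ FE ⟂ CB]
2. E_y = 112/17  [C, B, E are collinear ∩ FE ⟂ CB]
   → E = (6/17, 112/17)
3. D_x = 72/85  [F, B, D are collinear ∩ ED ⟂ FB]
4. D_y = 644/85  [F, B, D are collinear ∩ ED ⟂ FB]
   → D = (72/85, 644/85)
5. A_x = 74/51  [A divides BE with BA:AE = 1/3:2/3]
6. A_y = 350/51  [A divides BE with BA:AE = 1/3:2/3]
   → A = (74/51, 350/51)

A = (74/51, 350/51)
D = (72/85, 644/85)
E = (6/17, 112/17)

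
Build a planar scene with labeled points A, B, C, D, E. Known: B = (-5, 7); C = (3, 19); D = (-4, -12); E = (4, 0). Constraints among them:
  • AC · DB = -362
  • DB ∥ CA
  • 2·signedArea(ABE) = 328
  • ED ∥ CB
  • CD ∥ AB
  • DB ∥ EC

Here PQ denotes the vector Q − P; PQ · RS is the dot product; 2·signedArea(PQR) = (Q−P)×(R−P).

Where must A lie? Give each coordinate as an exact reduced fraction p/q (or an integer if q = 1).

1. A_x = 2  [CD ∥ AB ∩ DB ∥ CA]
2. A_y = 38  [CD ∥ AB ∩ DB ∥ CA]
   → A = (2, 38)

A = (2, 38)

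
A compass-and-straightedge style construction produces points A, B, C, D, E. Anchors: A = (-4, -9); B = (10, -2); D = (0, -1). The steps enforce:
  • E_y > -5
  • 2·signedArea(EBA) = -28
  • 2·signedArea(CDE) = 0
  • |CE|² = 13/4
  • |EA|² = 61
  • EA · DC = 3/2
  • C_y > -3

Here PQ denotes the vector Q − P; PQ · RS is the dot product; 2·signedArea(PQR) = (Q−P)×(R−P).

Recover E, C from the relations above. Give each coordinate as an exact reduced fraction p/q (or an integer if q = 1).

C = (1, -5/2)
E = (2, -4)

1. E_x = 2  [line 7·x + -14·y + -70 = 0 ∩ |EA|² = 61]
2. E_y = -4  [line 7·x + -14·y + -70 = 0 ∩ |EA|² = 61]
   → E = (2, -4)
3. C_x = 1  [2·signedArea(CDE) = 0 ∩ EA · DC = 3/2]
4. C_y = -5/2  [2·signedArea(CDE) = 0 ∩ EA · DC = 3/2]
   → C = (1, -5/2)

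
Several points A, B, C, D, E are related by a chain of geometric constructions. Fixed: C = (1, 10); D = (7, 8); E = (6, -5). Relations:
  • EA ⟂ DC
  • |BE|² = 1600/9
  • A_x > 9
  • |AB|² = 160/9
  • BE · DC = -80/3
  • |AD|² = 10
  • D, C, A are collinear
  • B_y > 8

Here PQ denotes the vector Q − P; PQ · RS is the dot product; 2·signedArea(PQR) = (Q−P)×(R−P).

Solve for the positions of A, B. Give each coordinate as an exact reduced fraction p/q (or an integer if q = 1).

1. A_x = 10  [D, C, A are collinear ∩ EA ⟂ DC]
2. A_y = 7  [D, C, A are collinear ∩ EA ⟂ DC]
   → A = (10, 7)
3. B_x = 6  [line 6·x + -2·y + -58/3 = 0 ∩ |BE|² = 1600/9]
4. B_y = 25/3  [line 6·x + -2·y + -58/3 = 0 ∩ |BE|² = 1600/9]
   → B = (6, 25/3)

A = (10, 7)
B = (6, 25/3)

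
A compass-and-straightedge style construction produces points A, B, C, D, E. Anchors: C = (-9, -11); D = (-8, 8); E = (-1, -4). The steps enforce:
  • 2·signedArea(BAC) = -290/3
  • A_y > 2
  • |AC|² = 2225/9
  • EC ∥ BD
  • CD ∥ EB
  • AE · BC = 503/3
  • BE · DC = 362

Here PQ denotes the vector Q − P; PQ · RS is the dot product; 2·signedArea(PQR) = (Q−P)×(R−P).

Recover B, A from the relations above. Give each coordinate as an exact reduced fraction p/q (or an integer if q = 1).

A = (-2/3, 7/3)
B = (0, 15)

1. B_x = 0  [EC ∥ BD ∩ CD ∥ EB]
2. B_y = 15  [EC ∥ BD ∩ CD ∥ EB]
   → B = (0, 15)
3. A_x = -2/3  [AE · BC = 503/3 ∩ 2·signedArea(BAC) = -290/3]
4. A_y = 7/3  [AE · BC = 503/3 ∩ 2·signedArea(BAC) = -290/3]
   → A = (-2/3, 7/3)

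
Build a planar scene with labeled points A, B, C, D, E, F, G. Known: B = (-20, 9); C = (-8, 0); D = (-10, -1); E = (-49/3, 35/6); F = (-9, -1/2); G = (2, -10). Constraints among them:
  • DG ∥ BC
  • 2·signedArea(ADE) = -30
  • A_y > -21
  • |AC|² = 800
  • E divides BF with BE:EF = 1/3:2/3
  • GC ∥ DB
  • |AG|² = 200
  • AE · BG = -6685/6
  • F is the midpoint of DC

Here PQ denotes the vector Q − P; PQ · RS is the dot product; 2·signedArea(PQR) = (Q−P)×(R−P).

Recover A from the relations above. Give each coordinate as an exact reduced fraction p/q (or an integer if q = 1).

1. A_x = 12  [2·signedArea(ADE) = -30 ∩ AE · BG = -6685/6]
2. A_y = -20  [2·signedArea(ADE) = -30 ∩ AE · BG = -6685/6]
   → A = (12, -20)

A = (12, -20)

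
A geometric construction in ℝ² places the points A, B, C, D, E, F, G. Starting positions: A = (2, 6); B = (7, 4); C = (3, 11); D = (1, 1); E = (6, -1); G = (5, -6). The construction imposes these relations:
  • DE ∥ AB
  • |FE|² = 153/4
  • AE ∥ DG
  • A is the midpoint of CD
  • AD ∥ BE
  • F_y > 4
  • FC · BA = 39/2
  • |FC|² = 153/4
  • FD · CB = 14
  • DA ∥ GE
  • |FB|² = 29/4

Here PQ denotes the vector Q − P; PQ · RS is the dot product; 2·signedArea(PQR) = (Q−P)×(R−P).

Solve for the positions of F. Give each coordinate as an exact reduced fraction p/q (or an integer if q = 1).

F = (9/2, 5)

1. F_x = 9/2  [FD · CB = 14 ∩ FC · BA = 39/2]
2. F_y = 5  [FD · CB = 14 ∩ FC · BA = 39/2]
   → F = (9/2, 5)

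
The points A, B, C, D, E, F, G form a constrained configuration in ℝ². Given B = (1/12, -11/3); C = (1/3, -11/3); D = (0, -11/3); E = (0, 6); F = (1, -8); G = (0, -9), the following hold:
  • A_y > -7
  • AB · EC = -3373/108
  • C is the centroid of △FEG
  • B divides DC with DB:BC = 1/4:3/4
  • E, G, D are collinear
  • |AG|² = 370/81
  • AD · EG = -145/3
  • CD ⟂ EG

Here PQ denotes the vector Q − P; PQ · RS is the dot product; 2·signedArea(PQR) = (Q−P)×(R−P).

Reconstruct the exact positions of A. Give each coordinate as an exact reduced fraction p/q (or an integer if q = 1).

1. A_x = 1/3  [AD · EG = -145/3 ∩ AB · EC = -3373/108]
2. A_y = -62/9  [AD · EG = -145/3 ∩ AB · EC = -3373/108]
   → A = (1/3, -62/9)

A = (1/3, -62/9)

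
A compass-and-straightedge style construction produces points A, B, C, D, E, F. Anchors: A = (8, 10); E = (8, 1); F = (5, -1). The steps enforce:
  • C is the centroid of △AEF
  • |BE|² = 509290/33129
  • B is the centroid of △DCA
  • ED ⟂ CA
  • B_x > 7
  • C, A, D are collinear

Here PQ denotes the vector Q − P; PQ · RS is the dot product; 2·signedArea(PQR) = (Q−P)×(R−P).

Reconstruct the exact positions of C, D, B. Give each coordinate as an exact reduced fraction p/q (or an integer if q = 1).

1. C_x = 7  [C is the centroid of △AEF]
2. C_y = 10/3  [C is the centroid of △AEF]
   → C = (7, 10/3)
3. D_x = 2732/409  [C, A, D are collinear ∩ ED ⟂ CA]
4. D_y = 490/409  [C, A, D are collinear ∩ ED ⟂ CA]
   → D = (2732/409, 490/409)
5. B_x = 8867/1227  [B is the centroid of △DCA]
6. B_y = 17830/3681  [B is the centroid of △DCA]
   → B = (8867/1227, 17830/3681)

B = (8867/1227, 17830/3681)
C = (7, 10/3)
D = (2732/409, 490/409)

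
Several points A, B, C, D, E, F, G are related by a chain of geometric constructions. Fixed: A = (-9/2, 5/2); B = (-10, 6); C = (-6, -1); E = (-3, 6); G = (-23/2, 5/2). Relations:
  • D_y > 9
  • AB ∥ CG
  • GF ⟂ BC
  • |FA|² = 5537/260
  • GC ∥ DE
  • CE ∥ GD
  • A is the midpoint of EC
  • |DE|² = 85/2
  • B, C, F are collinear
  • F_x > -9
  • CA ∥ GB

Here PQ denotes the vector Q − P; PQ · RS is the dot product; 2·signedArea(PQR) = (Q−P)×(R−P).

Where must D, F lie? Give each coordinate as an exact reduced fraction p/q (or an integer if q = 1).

D = (-17/2, 19/2)
F = (-576/65, 521/130)

1. D_x = -17/2  [GC ∥ DE ∩ CE ∥ GD]
2. D_y = 19/2  [GC ∥ DE ∩ CE ∥ GD]
   → D = (-17/2, 19/2)
3. F_x = -576/65  [B, C, F are collinear ∩ GF ⟂ BC]
4. F_y = 521/130  [B, C, F are collinear ∩ GF ⟂ BC]
   → F = (-576/65, 521/130)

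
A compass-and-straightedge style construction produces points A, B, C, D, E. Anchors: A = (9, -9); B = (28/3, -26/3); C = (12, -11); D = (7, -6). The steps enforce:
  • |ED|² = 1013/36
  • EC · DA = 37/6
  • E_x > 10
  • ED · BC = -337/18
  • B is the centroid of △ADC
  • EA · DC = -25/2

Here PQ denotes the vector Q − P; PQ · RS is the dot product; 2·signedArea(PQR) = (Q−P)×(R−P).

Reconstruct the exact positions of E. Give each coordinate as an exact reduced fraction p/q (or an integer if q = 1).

E = (32/3, -59/6)

1. E_x = 32/3  [EC · DA = 37/6 ∩ EA · DC = -25/2]
2. E_y = -59/6  [EC · DA = 37/6 ∩ EA · DC = -25/2]
   → E = (32/3, -59/6)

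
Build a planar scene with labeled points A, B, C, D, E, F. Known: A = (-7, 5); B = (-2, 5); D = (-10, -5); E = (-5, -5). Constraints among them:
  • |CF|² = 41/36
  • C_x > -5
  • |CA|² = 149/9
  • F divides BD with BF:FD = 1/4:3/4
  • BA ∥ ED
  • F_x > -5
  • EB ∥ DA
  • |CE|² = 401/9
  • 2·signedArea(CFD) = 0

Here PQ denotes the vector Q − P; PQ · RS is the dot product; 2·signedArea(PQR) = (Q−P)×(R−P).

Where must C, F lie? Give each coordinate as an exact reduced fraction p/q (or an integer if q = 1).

C = (-14/3, 5/3)
F = (-4, 5/2)

1. F_x = -4  [F divides BD with BF:FD = 1/4:3/4]
2. F_y = 5/2  [F divides BD with BF:FD = 1/4:3/4]
   → F = (-4, 5/2)
3. C_x = -14/3  [line 15/2·x + -6·y + 45 = 0 ∩ |CE|² = 401/9]
4. C_y = 5/3  [line 15/2·x + -6·y + 45 = 0 ∩ |CE|² = 401/9]
   → C = (-14/3, 5/3)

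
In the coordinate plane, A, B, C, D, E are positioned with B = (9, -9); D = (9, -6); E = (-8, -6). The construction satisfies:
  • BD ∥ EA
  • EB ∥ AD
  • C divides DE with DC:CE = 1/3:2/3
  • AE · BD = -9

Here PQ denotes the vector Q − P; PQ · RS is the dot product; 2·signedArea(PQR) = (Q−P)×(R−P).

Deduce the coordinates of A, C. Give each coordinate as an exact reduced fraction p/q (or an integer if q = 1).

1. A_x = -8  [EB ∥ AD ∩ BD ∥ EA]
2. A_y = -3  [EB ∥ AD ∩ BD ∥ EA]
   → A = (-8, -3)
3. C_x = 10/3  [C divides DE with DC:CE = 1/3:2/3]
4. C_y = -6  [C divides DE with DC:CE = 1/3:2/3]
   → C = (10/3, -6)

A = (-8, -3)
C = (10/3, -6)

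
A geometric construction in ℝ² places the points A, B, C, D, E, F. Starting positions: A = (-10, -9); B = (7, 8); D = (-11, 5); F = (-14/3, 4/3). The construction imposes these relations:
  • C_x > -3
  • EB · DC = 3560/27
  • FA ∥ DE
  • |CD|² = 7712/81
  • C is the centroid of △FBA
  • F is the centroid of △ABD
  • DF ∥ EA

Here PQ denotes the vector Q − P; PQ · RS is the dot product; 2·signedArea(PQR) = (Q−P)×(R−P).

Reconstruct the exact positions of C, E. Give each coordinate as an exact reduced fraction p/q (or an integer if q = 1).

C = (-23/9, 1/9)
E = (-49/3, -16/3)

1. C_x = -23/9  [C is the centroid of △FBA]
2. C_y = 1/9  [C is the centroid of △FBA]
   → C = (-23/9, 1/9)
3. E_x = -49/3  [DF ∥ EA ∩ FA ∥ DE]
4. E_y = -16/3  [DF ∥ EA ∩ FA ∥ DE]
   → E = (-49/3, -16/3)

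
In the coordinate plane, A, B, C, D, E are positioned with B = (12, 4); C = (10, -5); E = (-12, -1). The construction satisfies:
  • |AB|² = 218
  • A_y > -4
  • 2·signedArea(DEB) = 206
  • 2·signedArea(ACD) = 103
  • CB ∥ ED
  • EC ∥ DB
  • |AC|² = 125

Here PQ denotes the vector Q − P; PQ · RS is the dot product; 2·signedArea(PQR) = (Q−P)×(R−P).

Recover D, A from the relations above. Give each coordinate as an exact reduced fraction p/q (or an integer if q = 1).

A = (-1, -3)
D = (-10, 8)

1. D_x = -10  [EC ∥ DB ∩ CB ∥ ED]
2. D_y = 8  [EC ∥ DB ∩ CB ∥ ED]
   → D = (-10, 8)
3. A_x = -1  [line -13·x + -20·y + -73 = 0 ∩ |AC|² = 125]
4. A_y = -3  [line -13·x + -20·y + -73 = 0 ∩ |AC|² = 125]
   → A = (-1, -3)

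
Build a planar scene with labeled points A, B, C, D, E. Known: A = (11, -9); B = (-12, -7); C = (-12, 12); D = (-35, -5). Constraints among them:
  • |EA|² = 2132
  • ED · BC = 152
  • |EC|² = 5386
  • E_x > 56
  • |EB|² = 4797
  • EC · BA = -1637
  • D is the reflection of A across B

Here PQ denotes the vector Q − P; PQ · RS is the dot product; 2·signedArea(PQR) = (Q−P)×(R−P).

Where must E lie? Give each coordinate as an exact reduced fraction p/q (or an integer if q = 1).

1. E_x = 57  [EC · BA = -1637 ∩ ED · BC = 152]
2. E_y = -13  [EC · BA = -1637 ∩ ED · BC = 152]
   → E = (57, -13)

E = (57, -13)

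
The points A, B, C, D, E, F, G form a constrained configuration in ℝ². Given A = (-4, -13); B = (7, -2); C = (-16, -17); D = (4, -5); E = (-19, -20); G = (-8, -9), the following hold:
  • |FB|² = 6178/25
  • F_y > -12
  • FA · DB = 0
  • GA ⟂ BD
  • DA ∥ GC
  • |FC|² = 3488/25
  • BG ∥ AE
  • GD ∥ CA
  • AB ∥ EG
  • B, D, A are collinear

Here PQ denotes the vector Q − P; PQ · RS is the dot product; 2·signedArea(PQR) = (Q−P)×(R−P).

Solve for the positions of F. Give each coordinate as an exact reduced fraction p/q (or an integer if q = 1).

1. F_x = -28/5  [line -3·x + -3·y + -51 = 0 ∩ |FB|² = 6178/25]
2. F_y = -57/5  [line -3·x + -3·y + -51 = 0 ∩ |FB|² = 6178/25]
   → F = (-28/5, -57/5)

F = (-28/5, -57/5)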